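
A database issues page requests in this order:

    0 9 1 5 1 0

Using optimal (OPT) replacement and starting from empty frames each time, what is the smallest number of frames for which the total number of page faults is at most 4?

3

f=1: 6 faults
f=2: 5 faults
f=3: 4 faults
f=4: 4 faults
Smallest f with faults ≤ 4 is 3.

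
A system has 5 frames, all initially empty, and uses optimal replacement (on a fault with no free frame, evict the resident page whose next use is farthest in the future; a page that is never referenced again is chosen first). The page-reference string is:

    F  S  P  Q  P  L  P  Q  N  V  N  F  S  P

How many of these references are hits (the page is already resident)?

7

F -> fault, frames {F}
S -> fault, frames {F,S}
P -> fault, frames {F,S,P}
Q -> fault, frames {F,S,P,Q}
P -> hit
L -> fault, frames {F,S,P,Q,L}
P -> hit
Q -> hit
N -> fault, evict L, frames {F,S,P,Q,N}
V -> fault, evict Q, frames {F,S,P,N,V}
N -> hit
F -> hit
S -> hit
P -> hit
Hits: 7.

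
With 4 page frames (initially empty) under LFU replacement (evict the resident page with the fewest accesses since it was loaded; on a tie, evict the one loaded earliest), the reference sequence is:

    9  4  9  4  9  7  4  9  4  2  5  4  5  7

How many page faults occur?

6

9 -> fault, frames [9]
4 -> fault, frames [9, 4]
9 -> hit
4 -> hit
9 -> hit
7 -> fault, frames [9, 4, 7]
4 -> hit
9 -> hit
4 -> hit
2 -> fault, frames [9, 4, 7, 2]
5 -> fault, evict 7, frames [9, 4, 2, 5]
4 -> hit
5 -> hit
7 -> fault, evict 2, frames [9, 4, 5, 7]
Page faults: 6.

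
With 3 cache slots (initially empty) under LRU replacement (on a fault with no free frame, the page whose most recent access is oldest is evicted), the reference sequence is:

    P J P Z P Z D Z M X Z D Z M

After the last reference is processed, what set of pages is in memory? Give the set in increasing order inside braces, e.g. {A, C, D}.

{D, M, Z}

P: fault, frames (P)
J: fault, frames (P J)
P: hit
Z: fault, frames (J P Z)
P: hit
Z: hit
D: fault, evict J, frames (P Z D)
Z: hit
M: fault, evict P, frames (D Z M)
X: fault, evict D, frames (Z M X)
Z: hit
D: fault, evict M, frames (X Z D)
Z: hit
M: fault, evict X, frames (D Z M)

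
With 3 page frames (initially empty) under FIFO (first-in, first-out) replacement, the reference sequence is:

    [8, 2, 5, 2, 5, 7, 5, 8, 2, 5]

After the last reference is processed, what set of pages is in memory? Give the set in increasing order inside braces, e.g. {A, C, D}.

{2, 5, 8}

8 -> miss, frames (8)
2 -> miss, frames (8 2)
5 -> miss, frames (8 2 5)
2 -> hit
5 -> hit
7 -> miss, evict 8, frames (2 5 7)
5 -> hit
8 -> miss, evict 2, frames (5 7 8)
2 -> miss, evict 5, frames (7 8 2)
5 -> miss, evict 7, frames (8 2 5)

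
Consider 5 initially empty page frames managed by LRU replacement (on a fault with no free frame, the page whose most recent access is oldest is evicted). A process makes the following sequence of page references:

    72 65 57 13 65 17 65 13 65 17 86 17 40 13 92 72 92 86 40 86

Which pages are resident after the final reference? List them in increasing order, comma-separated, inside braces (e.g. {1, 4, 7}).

72: fault, frames [72]
65: fault, frames [72, 65]
57: fault, frames [72, 65, 57]
13: fault, frames [72, 65, 57, 13]
65: hit
17: fault, frames [72, 57, 13, 65, 17]
65: hit
13: hit
65: hit
17: hit
86: fault, evict 72, frames [57, 13, 65, 17, 86]
17: hit
40: fault, evict 57, frames [13, 65, 86, 17, 40]
13: hit
92: fault, evict 65, frames [86, 17, 40, 13, 92]
72: fault, evict 86, frames [17, 40, 13, 92, 72]
92: hit
86: fault, evict 17, frames [40, 13, 72, 92, 86]
40: hit
86: hit

{13, 40, 72, 86, 92}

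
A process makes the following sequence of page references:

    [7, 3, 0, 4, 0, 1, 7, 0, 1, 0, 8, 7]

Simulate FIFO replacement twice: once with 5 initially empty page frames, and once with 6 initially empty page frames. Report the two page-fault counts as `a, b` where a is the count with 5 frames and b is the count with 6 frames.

5 frames: F F F F . F . . . . F F → 7 faults.
6 frames: F F F F . F . . . . F . → 6 faults.
6 < 7: adding a frame reduced faults, as is typical.

7, 6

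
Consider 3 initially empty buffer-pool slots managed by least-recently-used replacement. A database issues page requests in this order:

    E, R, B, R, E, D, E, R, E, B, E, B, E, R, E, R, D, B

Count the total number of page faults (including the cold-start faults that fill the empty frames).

E: miss, frames (E)
R: miss, frames (E R)
B: miss, frames (E R B)
R: hit
E: hit
D: miss, evict B, frames (R E D)
E: hit
R: hit
E: hit
B: miss, evict D, frames (R E B)
E: hit
B: hit
E: hit
R: hit
E: hit
R: hit
D: miss, evict B, frames (E R D)
B: miss, evict E, frames (R D B)
Page faults: 7.

7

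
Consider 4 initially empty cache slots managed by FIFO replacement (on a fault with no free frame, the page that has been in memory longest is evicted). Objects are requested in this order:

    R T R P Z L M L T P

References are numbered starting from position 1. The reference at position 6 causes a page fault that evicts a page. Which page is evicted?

pos 1: R: miss, frames [R]
pos 2: T: miss, frames [R, T]
pos 3: R: hit
pos 4: P: miss, frames [R, T, P]
pos 5: Z: miss, frames [R, T, P, Z]
pos 6: L: miss, evict R, frames [T, P, Z, L]
At position 6, page R is evicted.

R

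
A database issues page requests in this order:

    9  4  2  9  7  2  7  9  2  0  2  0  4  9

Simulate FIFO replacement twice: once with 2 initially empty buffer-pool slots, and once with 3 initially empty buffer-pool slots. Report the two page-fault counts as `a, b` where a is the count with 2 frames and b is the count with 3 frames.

11, 9

2 frames: F F F F F F . F . F F . F F → 11 faults.
3 frames: F F F . F . . F . F F . F F → 9 faults.
9 < 11: adding a frame reduced faults, as is typical.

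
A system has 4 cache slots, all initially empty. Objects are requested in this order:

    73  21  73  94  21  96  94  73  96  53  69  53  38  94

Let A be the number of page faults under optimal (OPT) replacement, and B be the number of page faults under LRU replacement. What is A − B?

Under OPT: F F . F . F . . . F F . F . → 7 faults.
Under LRU: F F . F . F . . . F F . F F → 8 faults.
A − B = 7 − 8 = -1.

-1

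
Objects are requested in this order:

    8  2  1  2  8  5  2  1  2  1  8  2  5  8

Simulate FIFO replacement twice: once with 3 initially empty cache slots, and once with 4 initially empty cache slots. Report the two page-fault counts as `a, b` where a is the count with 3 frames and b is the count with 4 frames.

6, 4

3 frames: F F F . . F . . . . F F . . → 6 faults.
4 frames: F F F . . F . . . . . . . . → 4 faults.
4 < 6: adding a frame reduced faults, as is typical.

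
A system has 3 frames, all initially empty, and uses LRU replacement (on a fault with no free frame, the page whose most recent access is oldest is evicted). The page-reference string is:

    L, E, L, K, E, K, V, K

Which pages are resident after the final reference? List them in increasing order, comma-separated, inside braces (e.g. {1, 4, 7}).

{E, K, V}

L → fault, frames (L)
E → fault, frames (L E)
L → hit
K → fault, frames (E L K)
E → hit
K → hit
V → fault, evict L, frames (E K V)
K → hit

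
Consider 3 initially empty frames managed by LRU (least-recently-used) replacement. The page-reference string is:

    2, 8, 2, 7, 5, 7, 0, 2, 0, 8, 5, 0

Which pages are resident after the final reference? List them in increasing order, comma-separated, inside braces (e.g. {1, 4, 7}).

{0, 5, 8}

2: fault, frames {2}
8: fault, frames {2,8}
2: hit
7: fault, frames {8,2,7}
5: fault, evict 8, frames {2,7,5}
7: hit
0: fault, evict 2, frames {5,7,0}
2: fault, evict 5, frames {7,0,2}
0: hit
8: fault, evict 7, frames {2,0,8}
5: fault, evict 2, frames {0,8,5}
0: hit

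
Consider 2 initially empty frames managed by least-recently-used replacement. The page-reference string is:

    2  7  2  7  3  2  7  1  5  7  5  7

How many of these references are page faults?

8

2: miss, frames (2)
7: miss, frames (2 7)
2: hit
7: hit
3: miss, evict 2, frames (7 3)
2: miss, evict 7, frames (3 2)
7: miss, evict 3, frames (2 7)
1: miss, evict 2, frames (7 1)
5: miss, evict 7, frames (1 5)
7: miss, evict 1, frames (5 7)
5: hit
7: hit
Page faults: 8.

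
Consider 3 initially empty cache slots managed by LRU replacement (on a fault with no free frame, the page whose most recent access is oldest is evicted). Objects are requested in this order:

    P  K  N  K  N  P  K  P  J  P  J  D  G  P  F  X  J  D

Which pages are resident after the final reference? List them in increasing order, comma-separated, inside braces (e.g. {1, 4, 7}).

P: miss, frames [P]
K: miss, frames [P, K]
N: miss, frames [P, K, N]
K: hit
N: hit
P: hit
K: hit
P: hit
J: miss, evict N, frames [K, P, J]
P: hit
J: hit
D: miss, evict K, frames [P, J, D]
G: miss, evict P, frames [J, D, G]
P: miss, evict J, frames [D, G, P]
F: miss, evict D, frames [G, P, F]
X: miss, evict G, frames [P, F, X]
J: miss, evict P, frames [F, X, J]
D: miss, evict F, frames [X, J, D]

{D, J, X}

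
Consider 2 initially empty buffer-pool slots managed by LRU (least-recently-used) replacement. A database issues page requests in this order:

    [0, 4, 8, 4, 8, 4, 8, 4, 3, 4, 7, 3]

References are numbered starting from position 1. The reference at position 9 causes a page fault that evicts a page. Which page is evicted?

8

pos 1: 0 → fault, frames [0]
pos 2: 4 → fault, frames [0, 4]
pos 3: 8 → fault, evict 0, frames [4, 8]
pos 4: 4 → hit
pos 5: 8 → hit
pos 6: 4 → hit
pos 7: 8 → hit
pos 8: 4 → hit
pos 9: 3 → fault, evict 8, frames [4, 3]
At position 9, page 8 is evicted.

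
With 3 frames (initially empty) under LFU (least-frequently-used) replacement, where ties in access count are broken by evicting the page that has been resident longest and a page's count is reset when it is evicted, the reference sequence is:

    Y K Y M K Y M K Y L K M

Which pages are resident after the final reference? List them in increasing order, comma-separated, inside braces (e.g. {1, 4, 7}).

{K, M, Y}

Y: miss, frames {Y}
K: miss, frames {Y,K}
Y: hit
M: miss, frames {Y,K,M}
K: hit
Y: hit
M: hit
K: hit
Y: hit
L: miss, evict M, frames {Y,K,L}
K: hit
M: miss, evict L, frames {Y,K,M}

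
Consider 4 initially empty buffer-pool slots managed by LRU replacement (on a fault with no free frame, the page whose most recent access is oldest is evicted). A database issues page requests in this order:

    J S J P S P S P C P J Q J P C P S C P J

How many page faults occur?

J: miss, frames [J]
S: miss, frames [J, S]
J: hit
P: miss, frames [S, J, P]
S: hit
P: hit
S: hit
P: hit
C: miss, frames [J, S, P, C]
P: hit
J: hit
Q: miss, evict S, frames [C, P, J, Q]
J: hit
P: hit
C: hit
P: hit
S: miss, evict Q, frames [J, C, P, S]
C: hit
P: hit
J: hit
Page faults: 6.

6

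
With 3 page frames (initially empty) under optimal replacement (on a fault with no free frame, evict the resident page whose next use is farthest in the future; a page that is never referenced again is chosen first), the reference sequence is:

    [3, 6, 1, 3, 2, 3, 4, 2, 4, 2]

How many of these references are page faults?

3: miss, frames [3]
6: miss, frames [3, 6]
1: miss, frames [3, 6, 1]
3: hit
2: miss, evict 1, frames [3, 6, 2]
3: hit
4: miss, evict 6, frames [3, 2, 4]
2: hit
4: hit
2: hit
Page faults: 5.

5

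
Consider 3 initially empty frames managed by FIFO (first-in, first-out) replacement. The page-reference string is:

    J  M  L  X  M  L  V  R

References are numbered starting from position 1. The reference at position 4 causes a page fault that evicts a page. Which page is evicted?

pos 1: J → miss, frames (J)
pos 2: M → miss, frames (J M)
pos 3: L → miss, frames (J M L)
pos 4: X → miss, evict J, frames (M L X)
At position 4, page J is evicted.

J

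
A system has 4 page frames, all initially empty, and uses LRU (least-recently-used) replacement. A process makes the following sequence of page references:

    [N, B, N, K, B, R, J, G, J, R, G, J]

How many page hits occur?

N -> fault, frames (N)
B -> fault, frames (N B)
N -> hit
K -> fault, frames (B N K)
B -> hit
R -> fault, frames (N K B R)
J -> fault, evict N, frames (K B R J)
G -> fault, evict K, frames (B R J G)
J -> hit
R -> hit
G -> hit
J -> hit
Hits: 6.

6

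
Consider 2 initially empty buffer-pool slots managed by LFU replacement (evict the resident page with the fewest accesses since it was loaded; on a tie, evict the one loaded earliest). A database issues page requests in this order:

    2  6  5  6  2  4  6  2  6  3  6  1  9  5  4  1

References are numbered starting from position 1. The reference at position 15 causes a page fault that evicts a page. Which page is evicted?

pos 1: 2: miss, frames (2)
pos 2: 6: miss, frames (2 6)
pos 3: 5: miss, evict 2, frames (6 5)
pos 4: 6: hit
pos 5: 2: miss, evict 5, frames (6 2)
pos 6: 4: miss, evict 2, frames (6 4)
pos 7: 6: hit
pos 8: 2: miss, evict 4, frames (6 2)
pos 9: 6: hit
pos 10: 3: miss, evict 2, frames (6 3)
pos 11: 6: hit
pos 12: 1: miss, evict 3, frames (6 1)
pos 13: 9: miss, evict 1, frames (6 9)
pos 14: 5: miss, evict 9, frames (6 5)
pos 15: 4: miss, evict 5, frames (6 4)
At position 15, page 5 is evicted.

5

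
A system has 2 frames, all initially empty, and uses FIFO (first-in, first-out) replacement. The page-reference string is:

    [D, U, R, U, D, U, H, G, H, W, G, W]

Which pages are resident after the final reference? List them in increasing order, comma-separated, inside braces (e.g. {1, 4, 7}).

D: miss, frames {D}
U: miss, frames {D,U}
R: miss, evict D, frames {U,R}
U: hit
D: miss, evict U, frames {R,D}
U: miss, evict R, frames {D,U}
H: miss, evict D, frames {U,H}
G: miss, evict U, frames {H,G}
H: hit
W: miss, evict H, frames {G,W}
G: hit
W: hit

{G, W}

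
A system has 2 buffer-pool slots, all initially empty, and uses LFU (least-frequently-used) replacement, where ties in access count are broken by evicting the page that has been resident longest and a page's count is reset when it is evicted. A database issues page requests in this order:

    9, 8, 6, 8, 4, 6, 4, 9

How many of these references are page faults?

9 -> fault, frames (9)
8 -> fault, frames (9 8)
6 -> fault, evict 9, frames (8 6)
8 -> hit
4 -> fault, evict 6, frames (8 4)
6 -> fault, evict 4, frames (8 6)
4 -> fault, evict 6, frames (8 4)
9 -> fault, evict 4, frames (8 9)
Page faults: 7.

7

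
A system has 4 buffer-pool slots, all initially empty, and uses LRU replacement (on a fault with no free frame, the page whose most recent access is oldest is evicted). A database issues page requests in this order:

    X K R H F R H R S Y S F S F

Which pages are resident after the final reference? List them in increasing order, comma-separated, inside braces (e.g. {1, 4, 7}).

{F, R, S, Y}

X: miss, frames [X]
K: miss, frames [X, K]
R: miss, frames [X, K, R]
H: miss, frames [X, K, R, H]
F: miss, evict X, frames [K, R, H, F]
R: hit
H: hit
R: hit
S: miss, evict K, frames [F, H, R, S]
Y: miss, evict F, frames [H, R, S, Y]
S: hit
F: miss, evict H, frames [R, Y, S, F]
S: hit
F: hit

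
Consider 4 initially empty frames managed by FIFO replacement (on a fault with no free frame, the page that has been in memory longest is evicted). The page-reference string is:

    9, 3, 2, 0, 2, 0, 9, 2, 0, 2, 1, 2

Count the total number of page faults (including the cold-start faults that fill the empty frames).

5

9 -> miss, frames {9}
3 -> miss, frames {9,3}
2 -> miss, frames {9,3,2}
0 -> miss, frames {9,3,2,0}
2 -> hit
0 -> hit
9 -> hit
2 -> hit
0 -> hit
2 -> hit
1 -> miss, evict 9, frames {3,2,0,1}
2 -> hit
Page faults: 5.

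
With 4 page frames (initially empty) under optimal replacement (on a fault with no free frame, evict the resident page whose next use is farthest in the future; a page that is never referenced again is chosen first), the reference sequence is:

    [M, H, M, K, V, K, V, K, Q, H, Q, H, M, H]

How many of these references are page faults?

5

M -> fault, frames [M]
H -> fault, frames [M, H]
M -> hit
K -> fault, frames [M, H, K]
V -> fault, frames [M, H, K, V]
K -> hit
V -> hit
K -> hit
Q -> fault, evict V, frames [M, H, K, Q]
H -> hit
Q -> hit
H -> hit
M -> hit
H -> hit
Page faults: 5.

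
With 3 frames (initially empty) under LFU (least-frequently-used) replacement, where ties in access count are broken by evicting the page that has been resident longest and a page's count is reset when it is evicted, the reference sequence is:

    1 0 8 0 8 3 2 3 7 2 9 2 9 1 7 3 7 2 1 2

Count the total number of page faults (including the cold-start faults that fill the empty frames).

18

1 -> fault, frames [1]
0 -> fault, frames [1, 0]
8 -> fault, frames [1, 0, 8]
0 -> hit
8 -> hit
3 -> fault, evict 1, frames [0, 8, 3]
2 -> fault, evict 3, frames [0, 8, 2]
3 -> fault, evict 2, frames [0, 8, 3]
7 -> fault, evict 3, frames [0, 8, 7]
2 -> fault, evict 7, frames [0, 8, 2]
9 -> fault, evict 2, frames [0, 8, 9]
2 -> fault, evict 9, frames [0, 8, 2]
9 -> fault, evict 2, frames [0, 8, 9]
1 -> fault, evict 9, frames [0, 8, 1]
7 -> fault, evict 1, frames [0, 8, 7]
3 -> fault, evict 7, frames [0, 8, 3]
7 -> fault, evict 3, frames [0, 8, 7]
2 -> fault, evict 7, frames [0, 8, 2]
1 -> fault, evict 2, frames [0, 8, 1]
2 -> fault, evict 1, frames [0, 8, 2]
Page faults: 18.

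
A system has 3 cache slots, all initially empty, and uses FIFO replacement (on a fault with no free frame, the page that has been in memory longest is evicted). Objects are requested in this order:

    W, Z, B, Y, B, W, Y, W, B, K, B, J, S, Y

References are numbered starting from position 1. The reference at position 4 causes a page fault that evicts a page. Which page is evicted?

pos 1: W -> miss, frames [W]
pos 2: Z -> miss, frames [W, Z]
pos 3: B -> miss, frames [W, Z, B]
pos 4: Y -> miss, evict W, frames [Z, B, Y]
At position 4, page W is evicted.

W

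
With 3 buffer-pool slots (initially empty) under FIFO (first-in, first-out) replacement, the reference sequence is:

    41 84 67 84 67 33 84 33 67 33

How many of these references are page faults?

41 -> fault, frames (41)
84 -> fault, frames (41 84)
67 -> fault, frames (41 84 67)
84 -> hit
67 -> hit
33 -> fault, evict 41, frames (84 67 33)
84 -> hit
33 -> hit
67 -> hit
33 -> hit
Page faults: 4.

4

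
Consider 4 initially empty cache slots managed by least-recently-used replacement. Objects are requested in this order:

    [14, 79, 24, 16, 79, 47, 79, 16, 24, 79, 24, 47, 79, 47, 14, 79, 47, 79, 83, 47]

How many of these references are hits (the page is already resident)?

13

14: fault, frames [14]
79: fault, frames [14, 79]
24: fault, frames [14, 79, 24]
16: fault, frames [14, 79, 24, 16]
79: hit
47: fault, evict 14, frames [24, 16, 79, 47]
79: hit
16: hit
24: hit
79: hit
24: hit
47: hit
79: hit
47: hit
14: fault, evict 16, frames [24, 79, 47, 14]
79: hit
47: hit
79: hit
83: fault, evict 24, frames [14, 47, 79, 83]
47: hit
Hits: 13.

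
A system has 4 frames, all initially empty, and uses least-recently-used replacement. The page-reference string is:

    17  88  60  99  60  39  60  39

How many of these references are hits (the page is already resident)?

17 -> miss, frames {17}
88 -> miss, frames {17,88}
60 -> miss, frames {17,88,60}
99 -> miss, frames {17,88,60,99}
60 -> hit
39 -> miss, evict 17, frames {88,99,60,39}
60 -> hit
39 -> hit
Hits: 3.

3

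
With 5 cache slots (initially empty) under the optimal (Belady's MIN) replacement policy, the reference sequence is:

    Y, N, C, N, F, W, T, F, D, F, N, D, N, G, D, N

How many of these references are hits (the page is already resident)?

Y → fault, frames (Y)
N → fault, frames (Y N)
C → fault, frames (Y N C)
N → hit
F → fault, frames (Y N C F)
W → fault, frames (Y N C F W)
T → fault, evict W, frames (Y N C F T)
F → hit
D → fault, evict T, frames (Y N C F D)
F → hit
N → hit
D → hit
N → hit
G → fault, evict F, frames (Y N C D G)
D → hit
N → hit
Hits: 8.

8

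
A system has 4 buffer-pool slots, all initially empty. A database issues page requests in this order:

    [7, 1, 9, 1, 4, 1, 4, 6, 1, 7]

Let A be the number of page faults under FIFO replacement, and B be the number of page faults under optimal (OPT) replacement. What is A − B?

1

Under FIFO: F F F . F . . F . F → 6 faults.
Under OPT: F F F . F . . F . . → 5 faults.
A − B = 6 − 5 = 1.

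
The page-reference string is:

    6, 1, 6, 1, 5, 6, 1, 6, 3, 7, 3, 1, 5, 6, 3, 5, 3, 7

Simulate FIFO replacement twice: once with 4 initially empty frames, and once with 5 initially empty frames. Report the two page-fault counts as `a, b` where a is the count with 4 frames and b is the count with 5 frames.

4 frames: F F . . F . . . F F . . . F . . . . → 6 faults.
5 frames: F F . . F . . . F F . . . . . . . . → 5 faults.
5 < 6: adding a frame reduced faults, as is typical.

6, 5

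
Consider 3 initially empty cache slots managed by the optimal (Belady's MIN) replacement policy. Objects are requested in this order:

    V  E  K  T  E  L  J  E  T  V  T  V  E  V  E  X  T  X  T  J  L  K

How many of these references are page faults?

V -> fault, frames {V}
E -> fault, frames {V,E}
K -> fault, frames {V,E,K}
T -> fault, evict K, frames {V,E,T}
E -> hit
L -> fault, evict V, frames {E,T,L}
J -> fault, evict L, frames {E,T,J}
E -> hit
T -> hit
V -> fault, evict J, frames {E,T,V}
T -> hit
V -> hit
E -> hit
V -> hit
E -> hit
X -> fault, evict V, frames {E,T,X}
T -> hit
X -> hit
T -> hit
J -> fault, evict X, frames {E,T,J}
L -> fault, evict J, frames {E,T,L}
K -> fault, evict L, frames {E,T,K}
Page faults: 11.

11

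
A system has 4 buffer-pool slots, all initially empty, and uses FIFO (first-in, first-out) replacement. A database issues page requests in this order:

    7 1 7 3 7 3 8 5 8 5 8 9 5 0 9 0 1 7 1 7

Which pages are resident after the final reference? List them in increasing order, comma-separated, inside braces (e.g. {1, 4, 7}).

7 → fault, frames (7)
1 → fault, frames (7 1)
7 → hit
3 → fault, frames (7 1 3)
7 → hit
3 → hit
8 → fault, frames (7 1 3 8)
5 → fault, evict 7, frames (1 3 8 5)
8 → hit
5 → hit
8 → hit
9 → fault, evict 1, frames (3 8 5 9)
5 → hit
0 → fault, evict 3, frames (8 5 9 0)
9 → hit
0 → hit
1 → fault, evict 8, frames (5 9 0 1)
7 → fault, evict 5, frames (9 0 1 7)
1 → hit
7 → hit

{0, 1, 7, 9}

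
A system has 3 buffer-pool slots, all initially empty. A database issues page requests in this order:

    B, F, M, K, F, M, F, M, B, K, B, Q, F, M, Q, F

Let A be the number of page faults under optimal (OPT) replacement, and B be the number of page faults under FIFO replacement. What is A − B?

Under OPT: F F F F . . . . F . . F . F . . → 7 faults.
Under FIFO: F F F F . . . . F . . F F F . . → 8 faults.
A − B = 7 − 8 = -1.

-1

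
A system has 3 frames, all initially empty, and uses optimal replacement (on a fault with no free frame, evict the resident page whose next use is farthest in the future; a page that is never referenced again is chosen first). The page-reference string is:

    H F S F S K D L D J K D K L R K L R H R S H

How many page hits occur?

11

H: fault, frames {H}
F: fault, frames {H,F}
S: fault, frames {H,F,S}
F: hit
S: hit
K: fault, evict F, frames {H,S,K}
D: fault, evict S, frames {H,K,D}
L: fault, evict H, frames {K,D,L}
D: hit
J: fault, evict L, frames {K,D,J}
K: hit
D: hit
K: hit
L: fault, evict J, frames {K,D,L}
R: fault, evict D, frames {K,L,R}
K: hit
L: hit
R: hit
H: fault, evict L, frames {K,R,H}
R: hit
S: fault, evict R, frames {K,H,S}
H: hit
Hits: 11.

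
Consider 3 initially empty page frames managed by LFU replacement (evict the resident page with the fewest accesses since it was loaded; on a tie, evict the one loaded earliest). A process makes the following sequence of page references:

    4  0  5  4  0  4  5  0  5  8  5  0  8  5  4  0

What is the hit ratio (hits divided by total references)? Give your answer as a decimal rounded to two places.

0.69

4: miss, frames [4]
0: miss, frames [4, 0]
5: miss, frames [4, 0, 5]
4: hit
0: hit
4: hit
5: hit
0: hit
5: hit
8: miss, evict 4, frames [0, 5, 8]
5: hit
0: hit
8: hit
5: hit
4: miss, evict 8, frames [0, 5, 4]
0: hit
Hits: 11 of 16 references → 11/16 = 0.6875.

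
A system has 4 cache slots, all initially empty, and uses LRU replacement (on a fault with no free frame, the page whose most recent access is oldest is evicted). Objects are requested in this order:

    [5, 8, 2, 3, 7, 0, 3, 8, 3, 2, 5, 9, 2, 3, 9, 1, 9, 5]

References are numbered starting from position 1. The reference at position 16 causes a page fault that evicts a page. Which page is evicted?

5

pos 1: 5: fault, frames (5)
pos 2: 8: fault, frames (5 8)
pos 3: 2: fault, frames (5 8 2)
pos 4: 3: fault, frames (5 8 2 3)
pos 5: 7: fault, evict 5, frames (8 2 3 7)
pos 6: 0: fault, evict 8, frames (2 3 7 0)
pos 7: 3: hit
pos 8: 8: fault, evict 2, frames (7 0 3 8)
pos 9: 3: hit
pos 10: 2: fault, evict 7, frames (0 8 3 2)
pos 11: 5: fault, evict 0, frames (8 3 2 5)
pos 12: 9: fault, evict 8, frames (3 2 5 9)
pos 13: 2: hit
pos 14: 3: hit
pos 15: 9: hit
pos 16: 1: fault, evict 5, frames (2 3 9 1)
At position 16, page 5 is evicted.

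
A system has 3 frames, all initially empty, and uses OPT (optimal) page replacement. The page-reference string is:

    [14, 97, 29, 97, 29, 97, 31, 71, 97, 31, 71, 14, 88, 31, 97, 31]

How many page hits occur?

9

14 → miss, frames [14]
97 → miss, frames [14, 97]
29 → miss, frames [14, 97, 29]
97 → hit
29 → hit
97 → hit
31 → miss, evict 29, frames [14, 97, 31]
71 → miss, evict 14, frames [97, 31, 71]
97 → hit
31 → hit
71 → hit
14 → miss, evict 71, frames [97, 31, 14]
88 → miss, evict 14, frames [97, 31, 88]
31 → hit
97 → hit
31 → hit
Hits: 9.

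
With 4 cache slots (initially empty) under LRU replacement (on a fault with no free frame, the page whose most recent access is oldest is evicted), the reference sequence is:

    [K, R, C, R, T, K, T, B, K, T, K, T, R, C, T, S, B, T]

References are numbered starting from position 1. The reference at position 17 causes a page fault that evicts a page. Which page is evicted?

R

pos 1: K → fault, frames (K)
pos 2: R → fault, frames (K R)
pos 3: C → fault, frames (K R C)
pos 4: R → hit
pos 5: T → fault, frames (K C R T)
pos 6: K → hit
pos 7: T → hit
pos 8: B → fault, evict C, frames (R K T B)
pos 9: K → hit
pos 10: T → hit
pos 11: K → hit
pos 12: T → hit
pos 13: R → hit
pos 14: C → fault, evict B, frames (K T R C)
pos 15: T → hit
pos 16: S → fault, evict K, frames (R C T S)
pos 17: B → fault, evict R, frames (C T S B)
At position 17, page R is evicted.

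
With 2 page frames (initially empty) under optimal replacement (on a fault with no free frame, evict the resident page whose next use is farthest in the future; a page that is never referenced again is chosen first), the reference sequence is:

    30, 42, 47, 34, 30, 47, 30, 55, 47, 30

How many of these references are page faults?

30 → fault, frames (30)
42 → fault, frames (30 42)
47 → fault, evict 42, frames (30 47)
34 → fault, evict 47, frames (30 34)
30 → hit
47 → fault, evict 34, frames (30 47)
30 → hit
55 → fault, evict 30, frames (47 55)
47 → hit
30 → fault, evict 55, frames (47 30)
Page faults: 7.

7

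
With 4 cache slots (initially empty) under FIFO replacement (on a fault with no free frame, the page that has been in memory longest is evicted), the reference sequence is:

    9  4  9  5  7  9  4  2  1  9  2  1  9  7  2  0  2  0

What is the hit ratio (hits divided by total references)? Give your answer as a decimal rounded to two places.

0.56

9 -> miss, frames {9}
4 -> miss, frames {9,4}
9 -> hit
5 -> miss, frames {9,4,5}
7 -> miss, frames {9,4,5,7}
9 -> hit
4 -> hit
2 -> miss, evict 9, frames {4,5,7,2}
1 -> miss, evict 4, frames {5,7,2,1}
9 -> miss, evict 5, frames {7,2,1,9}
2 -> hit
1 -> hit
9 -> hit
7 -> hit
2 -> hit
0 -> miss, evict 7, frames {2,1,9,0}
2 -> hit
0 -> hit
Hits: 10 of 18 references → 10/18 = 0.5556.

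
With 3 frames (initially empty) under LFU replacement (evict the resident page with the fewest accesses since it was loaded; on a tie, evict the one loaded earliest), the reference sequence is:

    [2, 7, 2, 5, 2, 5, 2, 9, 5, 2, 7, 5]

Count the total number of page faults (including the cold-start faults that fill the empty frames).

2: fault, frames {2}
7: fault, frames {2,7}
2: hit
5: fault, frames {2,7,5}
2: hit
5: hit
2: hit
9: fault, evict 7, frames {2,5,9}
5: hit
2: hit
7: fault, evict 9, frames {2,5,7}
5: hit
Page faults: 5.

5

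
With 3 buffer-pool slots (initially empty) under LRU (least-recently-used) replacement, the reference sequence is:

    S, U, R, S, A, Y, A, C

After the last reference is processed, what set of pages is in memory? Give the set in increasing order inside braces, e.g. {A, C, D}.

S: fault, frames [S]
U: fault, frames [S, U]
R: fault, frames [S, U, R]
S: hit
A: fault, evict U, frames [R, S, A]
Y: fault, evict R, frames [S, A, Y]
A: hit
C: fault, evict S, frames [Y, A, C]

{A, C, Y}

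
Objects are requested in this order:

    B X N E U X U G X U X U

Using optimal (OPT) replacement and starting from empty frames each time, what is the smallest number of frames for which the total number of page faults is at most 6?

f=1: 12 faults
f=2: 7 faults
f=3: 6 faults
f=4: 6 faults
f=5: 6 faults
f=6: 6 faults
Smallest f with faults ≤ 6 is 3.

3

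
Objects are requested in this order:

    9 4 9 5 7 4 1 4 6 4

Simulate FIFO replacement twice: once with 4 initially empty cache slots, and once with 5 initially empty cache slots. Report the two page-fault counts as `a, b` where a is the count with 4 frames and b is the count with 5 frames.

4 frames: F F . F F . F . F F → 7 faults.
5 frames: F F . F F . F . F . → 6 faults.
6 < 7: adding a frame reduced faults, as is typical.

7, 6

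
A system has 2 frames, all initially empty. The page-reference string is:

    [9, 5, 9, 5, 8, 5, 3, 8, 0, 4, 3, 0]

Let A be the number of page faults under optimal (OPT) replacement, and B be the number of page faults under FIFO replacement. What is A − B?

-1

Under OPT: F F . . F . F . F F . F → 7 faults.
Under FIFO: F F . . F . F . F F F F → 8 faults.
A − B = 7 − 8 = -1.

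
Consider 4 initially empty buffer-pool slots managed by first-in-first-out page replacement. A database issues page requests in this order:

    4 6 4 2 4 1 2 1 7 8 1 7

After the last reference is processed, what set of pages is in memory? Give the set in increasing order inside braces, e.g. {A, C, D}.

4 -> fault, frames [4]
6 -> fault, frames [4, 6]
4 -> hit
2 -> fault, frames [4, 6, 2]
4 -> hit
1 -> fault, frames [4, 6, 2, 1]
2 -> hit
1 -> hit
7 -> fault, evict 4, frames [6, 2, 1, 7]
8 -> fault, evict 6, frames [2, 1, 7, 8]
1 -> hit
7 -> hit

{1, 2, 7, 8}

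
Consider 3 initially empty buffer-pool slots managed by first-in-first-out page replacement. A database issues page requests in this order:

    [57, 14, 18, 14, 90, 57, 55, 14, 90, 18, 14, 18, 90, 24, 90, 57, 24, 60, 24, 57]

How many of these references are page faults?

12

57 → fault, frames (57)
14 → fault, frames (57 14)
18 → fault, frames (57 14 18)
14 → hit
90 → fault, evict 57, frames (14 18 90)
57 → fault, evict 14, frames (18 90 57)
55 → fault, evict 18, frames (90 57 55)
14 → fault, evict 90, frames (57 55 14)
90 → fault, evict 57, frames (55 14 90)
18 → fault, evict 55, frames (14 90 18)
14 → hit
18 → hit
90 → hit
24 → fault, evict 14, frames (90 18 24)
90 → hit
57 → fault, evict 90, frames (18 24 57)
24 → hit
60 → fault, evict 18, frames (24 57 60)
24 → hit
57 → hit
Page faults: 12.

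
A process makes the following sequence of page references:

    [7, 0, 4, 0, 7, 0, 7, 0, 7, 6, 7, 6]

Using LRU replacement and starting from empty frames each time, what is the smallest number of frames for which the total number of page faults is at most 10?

2

f=1: 12 faults
f=2: 5 faults
f=3: 4 faults
f=4: 4 faults
Smallest f with faults ≤ 10 is 2.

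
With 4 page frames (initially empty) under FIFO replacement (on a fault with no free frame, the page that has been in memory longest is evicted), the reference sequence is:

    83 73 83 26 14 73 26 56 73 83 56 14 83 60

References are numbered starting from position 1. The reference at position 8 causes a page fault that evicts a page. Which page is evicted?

pos 1: 83 → fault, frames {83}
pos 2: 73 → fault, frames {83,73}
pos 3: 83 → hit
pos 4: 26 → fault, frames {83,73,26}
pos 5: 14 → fault, frames {83,73,26,14}
pos 6: 73 → hit
pos 7: 26 → hit
pos 8: 56 → fault, evict 83, frames {73,26,14,56}
At position 8, page 83 is evicted.

83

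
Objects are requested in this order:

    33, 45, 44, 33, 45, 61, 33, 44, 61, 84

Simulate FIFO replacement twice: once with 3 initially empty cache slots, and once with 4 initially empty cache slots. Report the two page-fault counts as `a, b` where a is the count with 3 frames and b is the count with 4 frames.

3 frames: F F F . . F F . . F → 6 faults.
4 frames: F F F . . F . . . F → 5 faults.
5 < 6: adding a frame reduced faults, as is typical.

6, 5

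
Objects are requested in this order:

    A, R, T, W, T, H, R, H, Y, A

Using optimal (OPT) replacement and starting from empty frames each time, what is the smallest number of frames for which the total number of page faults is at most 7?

f=1: 10 faults
f=2: 8 faults
f=3: 7 faults
f=4: 6 faults
f=5: 6 faults
f=6: 6 faults
Smallest f with faults ≤ 7 is 3.

3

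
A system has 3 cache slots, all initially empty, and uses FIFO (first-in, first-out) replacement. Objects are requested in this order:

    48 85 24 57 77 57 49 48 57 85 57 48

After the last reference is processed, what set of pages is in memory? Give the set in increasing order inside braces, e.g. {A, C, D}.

{48, 57, 85}

48: fault, frames (48)
85: fault, frames (48 85)
24: fault, frames (48 85 24)
57: fault, evict 48, frames (85 24 57)
77: fault, evict 85, frames (24 57 77)
57: hit
49: fault, evict 24, frames (57 77 49)
48: fault, evict 57, frames (77 49 48)
57: fault, evict 77, frames (49 48 57)
85: fault, evict 49, frames (48 57 85)
57: hit
48: hit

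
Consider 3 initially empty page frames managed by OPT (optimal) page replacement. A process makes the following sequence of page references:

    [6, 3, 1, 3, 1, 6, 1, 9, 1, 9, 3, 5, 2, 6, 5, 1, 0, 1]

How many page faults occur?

6 -> fault, frames [6]
3 -> fault, frames [6, 3]
1 -> fault, frames [6, 3, 1]
3 -> hit
1 -> hit
6 -> hit
1 -> hit
9 -> fault, evict 6, frames [3, 1, 9]
1 -> hit
9 -> hit
3 -> hit
5 -> fault, evict 9, frames [3, 1, 5]
2 -> fault, evict 3, frames [1, 5, 2]
6 -> fault, evict 2, frames [1, 5, 6]
5 -> hit
1 -> hit
0 -> fault, evict 6, frames [1, 5, 0]
1 -> hit
Page faults: 8.

8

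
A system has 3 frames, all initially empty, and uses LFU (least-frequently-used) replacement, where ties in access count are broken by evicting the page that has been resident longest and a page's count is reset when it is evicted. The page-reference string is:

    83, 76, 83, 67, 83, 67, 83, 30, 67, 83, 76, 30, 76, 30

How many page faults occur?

83 → fault, frames {83}
76 → fault, frames {83,76}
83 → hit
67 → fault, frames {83,76,67}
83 → hit
67 → hit
83 → hit
30 → fault, evict 76, frames {83,67,30}
67 → hit
83 → hit
76 → fault, evict 30, frames {83,67,76}
30 → fault, evict 76, frames {83,67,30}
76 → fault, evict 30, frames {83,67,76}
30 → fault, evict 76, frames {83,67,30}
Page faults: 8.

8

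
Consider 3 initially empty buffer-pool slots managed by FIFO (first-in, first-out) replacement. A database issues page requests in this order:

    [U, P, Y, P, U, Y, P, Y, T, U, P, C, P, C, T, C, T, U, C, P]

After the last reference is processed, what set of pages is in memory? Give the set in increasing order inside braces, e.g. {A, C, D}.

{P, T, U}

U -> miss, frames {U}
P -> miss, frames {U,P}
Y -> miss, frames {U,P,Y}
P -> hit
U -> hit
Y -> hit
P -> hit
Y -> hit
T -> miss, evict U, frames {P,Y,T}
U -> miss, evict P, frames {Y,T,U}
P -> miss, evict Y, frames {T,U,P}
C -> miss, evict T, frames {U,P,C}
P -> hit
C -> hit
T -> miss, evict U, frames {P,C,T}
C -> hit
T -> hit
U -> miss, evict P, frames {C,T,U}
C -> hit
P -> miss, evict C, frames {T,U,P}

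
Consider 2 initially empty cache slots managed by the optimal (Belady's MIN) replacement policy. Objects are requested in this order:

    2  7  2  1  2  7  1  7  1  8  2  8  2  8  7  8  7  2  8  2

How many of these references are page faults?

2 -> miss, frames {2}
7 -> miss, frames {2,7}
2 -> hit
1 -> miss, evict 7, frames {2,1}
2 -> hit
7 -> miss, evict 2, frames {1,7}
1 -> hit
7 -> hit
1 -> hit
8 -> miss, evict 1, frames {7,8}
2 -> miss, evict 7, frames {8,2}
8 -> hit
2 -> hit
8 -> hit
7 -> miss, evict 2, frames {8,7}
8 -> hit
7 -> hit
2 -> miss, evict 7, frames {8,2}
8 -> hit
2 -> hit
Page faults: 8.

8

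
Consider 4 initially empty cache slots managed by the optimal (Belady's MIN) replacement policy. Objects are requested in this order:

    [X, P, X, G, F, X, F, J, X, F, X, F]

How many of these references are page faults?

X → miss, frames {X}
P → miss, frames {X,P}
X → hit
G → miss, frames {X,P,G}
F → miss, frames {X,P,G,F}
X → hit
F → hit
J → miss, evict G, frames {X,P,F,J}
X → hit
F → hit
X → hit
F → hit
Page faults: 5.

5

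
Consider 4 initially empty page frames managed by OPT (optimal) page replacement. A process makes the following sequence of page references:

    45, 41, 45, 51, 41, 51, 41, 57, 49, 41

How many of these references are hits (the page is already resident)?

5

45 → fault, frames {45}
41 → fault, frames {45,41}
45 → hit
51 → fault, frames {45,41,51}
41 → hit
51 → hit
41 → hit
57 → fault, frames {45,41,51,57}
49 → fault, evict 57, frames {45,41,51,49}
41 → hit
Hits: 5.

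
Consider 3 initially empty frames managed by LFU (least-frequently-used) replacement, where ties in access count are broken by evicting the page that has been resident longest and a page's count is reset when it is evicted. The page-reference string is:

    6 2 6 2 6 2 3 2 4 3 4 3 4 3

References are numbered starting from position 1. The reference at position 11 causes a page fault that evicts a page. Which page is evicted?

pos 1: 6: fault, frames (6)
pos 2: 2: fault, frames (6 2)
pos 3: 6: hit
pos 4: 2: hit
pos 5: 6: hit
pos 6: 2: hit
pos 7: 3: fault, frames (6 2 3)
pos 8: 2: hit
pos 9: 4: fault, evict 3, frames (6 2 4)
pos 10: 3: fault, evict 4, frames (6 2 3)
pos 11: 4: fault, evict 3, frames (6 2 4)
At position 11, page 3 is evicted.

3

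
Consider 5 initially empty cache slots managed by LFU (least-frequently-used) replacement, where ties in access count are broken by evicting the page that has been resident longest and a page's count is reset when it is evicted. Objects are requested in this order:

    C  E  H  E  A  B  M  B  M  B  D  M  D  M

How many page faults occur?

7

C: fault, frames {C}
E: fault, frames {C,E}
H: fault, frames {C,E,H}
E: hit
A: fault, frames {C,E,H,A}
B: fault, frames {C,E,H,A,B}
M: fault, evict C, frames {E,H,A,B,M}
B: hit
M: hit
B: hit
D: fault, evict H, frames {E,A,B,M,D}
M: hit
D: hit
M: hit
Page faults: 7.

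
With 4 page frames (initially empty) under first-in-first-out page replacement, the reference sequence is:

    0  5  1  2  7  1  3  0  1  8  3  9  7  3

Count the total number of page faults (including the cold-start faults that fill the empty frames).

12

0 -> miss, frames {0}
5 -> miss, frames {0,5}
1 -> miss, frames {0,5,1}
2 -> miss, frames {0,5,1,2}
7 -> miss, evict 0, frames {5,1,2,7}
1 -> hit
3 -> miss, evict 5, frames {1,2,7,3}
0 -> miss, evict 1, frames {2,7,3,0}
1 -> miss, evict 2, frames {7,3,0,1}
8 -> miss, evict 7, frames {3,0,1,8}
3 -> hit
9 -> miss, evict 3, frames {0,1,8,9}
7 -> miss, evict 0, frames {1,8,9,7}
3 -> miss, evict 1, frames {8,9,7,3}
Page faults: 12.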